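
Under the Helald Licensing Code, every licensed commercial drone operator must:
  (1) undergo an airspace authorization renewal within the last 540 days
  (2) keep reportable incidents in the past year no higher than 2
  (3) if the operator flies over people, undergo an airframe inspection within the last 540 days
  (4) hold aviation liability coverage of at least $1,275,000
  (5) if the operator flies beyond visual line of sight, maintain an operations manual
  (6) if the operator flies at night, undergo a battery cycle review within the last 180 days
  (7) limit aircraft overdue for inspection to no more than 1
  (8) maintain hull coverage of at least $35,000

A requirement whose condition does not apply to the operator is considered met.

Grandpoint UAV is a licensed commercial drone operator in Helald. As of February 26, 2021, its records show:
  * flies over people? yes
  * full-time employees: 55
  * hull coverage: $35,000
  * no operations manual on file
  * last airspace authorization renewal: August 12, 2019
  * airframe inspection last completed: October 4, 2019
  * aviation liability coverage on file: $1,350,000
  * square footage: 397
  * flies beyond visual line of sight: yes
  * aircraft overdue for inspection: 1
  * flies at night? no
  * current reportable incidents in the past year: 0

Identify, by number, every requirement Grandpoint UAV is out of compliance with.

1. airspace authorization renewal 564 days ago vs limit 540 → not met
2. reportable incidents in the past year 0 ≤ 2 → met
3. condition 'flies over people' holds; airframe inspection 511 days ago vs limit 540 → met
4. aviation liability coverage $1,350,000 ≥ $1,275,000 → met
5. condition 'flies beyond visual line of sight' holds; operations manual absent → not met
6. condition 'flies at night' does not hold → requirement n/a → met
7. aircraft overdue for inspection 1 ≤ 1 → met
8. hull coverage $35,000 ≥ $35,000 → met
Not met: 1, 5

1, 5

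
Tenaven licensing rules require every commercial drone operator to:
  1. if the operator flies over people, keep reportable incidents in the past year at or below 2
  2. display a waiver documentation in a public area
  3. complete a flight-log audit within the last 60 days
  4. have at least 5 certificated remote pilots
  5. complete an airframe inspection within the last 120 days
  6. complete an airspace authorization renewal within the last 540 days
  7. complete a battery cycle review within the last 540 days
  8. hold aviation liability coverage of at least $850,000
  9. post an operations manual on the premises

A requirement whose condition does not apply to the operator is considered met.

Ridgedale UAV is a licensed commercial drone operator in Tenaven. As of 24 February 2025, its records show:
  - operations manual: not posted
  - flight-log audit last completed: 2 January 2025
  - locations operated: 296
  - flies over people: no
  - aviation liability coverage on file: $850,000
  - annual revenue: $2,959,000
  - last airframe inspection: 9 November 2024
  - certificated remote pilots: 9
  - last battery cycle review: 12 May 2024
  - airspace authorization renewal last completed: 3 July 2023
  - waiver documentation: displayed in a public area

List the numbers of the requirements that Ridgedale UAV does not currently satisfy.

6, 9

1. condition 'flies over people' does not hold → requirement n/a → met
2. waiver documentation present → met
3. flight-log audit 53 days ago vs limit 60 → met
4. certificated remote pilots 9 ≥ 5 → met
5. airframe inspection 107 days ago vs limit 120 → met
6. airspace authorization renewal 602 days ago vs limit 540 → not met
7. battery cycle review 288 days ago vs limit 540 → met
8. aviation liability coverage $850,000 ≥ $850,000 → met
9. operations manual absent → not met
Not met: 6, 9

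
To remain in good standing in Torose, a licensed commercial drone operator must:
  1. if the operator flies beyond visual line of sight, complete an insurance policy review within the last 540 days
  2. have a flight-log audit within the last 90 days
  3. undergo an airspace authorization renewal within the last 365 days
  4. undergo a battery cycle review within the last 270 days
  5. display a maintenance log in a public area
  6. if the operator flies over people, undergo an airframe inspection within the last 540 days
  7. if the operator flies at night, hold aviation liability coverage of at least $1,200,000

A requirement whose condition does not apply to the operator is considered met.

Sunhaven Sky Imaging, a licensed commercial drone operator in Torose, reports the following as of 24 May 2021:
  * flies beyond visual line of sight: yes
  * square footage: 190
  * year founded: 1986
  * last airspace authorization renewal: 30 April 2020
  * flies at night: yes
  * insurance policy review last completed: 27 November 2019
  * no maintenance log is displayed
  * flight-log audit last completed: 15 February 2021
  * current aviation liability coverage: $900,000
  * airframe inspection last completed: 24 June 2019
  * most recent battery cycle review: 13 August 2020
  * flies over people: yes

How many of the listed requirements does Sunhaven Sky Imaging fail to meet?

1. condition 'flies beyond visual line of sight' holds; insurance policy review 544 days ago vs limit 540 → not met
2. flight-log audit 98 days ago vs limit 90 → not met
3. airspace authorization renewal 389 days ago vs limit 365 → not met
4. battery cycle review 284 days ago vs limit 270 → not met
5. maintenance log absent → not met
6. condition 'flies over people' holds; airframe inspection 700 days ago vs limit 540 → not met
7. condition 'flies at night' holds; aviation liability coverage $900,000 < $1,200,000 → not met
Not met: 7 of 7

7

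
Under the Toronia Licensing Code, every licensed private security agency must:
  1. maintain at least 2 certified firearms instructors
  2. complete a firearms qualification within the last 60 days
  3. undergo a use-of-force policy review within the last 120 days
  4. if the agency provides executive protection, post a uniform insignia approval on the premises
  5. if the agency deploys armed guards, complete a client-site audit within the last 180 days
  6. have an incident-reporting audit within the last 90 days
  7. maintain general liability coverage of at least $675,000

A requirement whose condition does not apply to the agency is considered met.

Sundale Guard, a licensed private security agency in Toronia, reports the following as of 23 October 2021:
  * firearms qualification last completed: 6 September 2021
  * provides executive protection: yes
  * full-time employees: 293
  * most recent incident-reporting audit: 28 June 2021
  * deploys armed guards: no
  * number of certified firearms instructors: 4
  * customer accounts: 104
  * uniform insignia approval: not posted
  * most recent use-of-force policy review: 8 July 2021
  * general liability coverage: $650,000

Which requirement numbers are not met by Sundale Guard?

4, 6, 7

1. certified firearms instructors 4 ≥ 2 → met
2. firearms qualification 47 days ago vs limit 60 → met
3. use-of-force policy review 107 days ago vs limit 120 → met
4. condition 'provides executive protection' holds; uniform insignia approval absent → not met
5. condition 'deploys armed guards' does not hold → requirement n/a → met
6. incident-reporting audit 117 days ago vs limit 90 → not met
7. general liability coverage $650,000 < $675,000 → not met
Not met: 4, 6, 7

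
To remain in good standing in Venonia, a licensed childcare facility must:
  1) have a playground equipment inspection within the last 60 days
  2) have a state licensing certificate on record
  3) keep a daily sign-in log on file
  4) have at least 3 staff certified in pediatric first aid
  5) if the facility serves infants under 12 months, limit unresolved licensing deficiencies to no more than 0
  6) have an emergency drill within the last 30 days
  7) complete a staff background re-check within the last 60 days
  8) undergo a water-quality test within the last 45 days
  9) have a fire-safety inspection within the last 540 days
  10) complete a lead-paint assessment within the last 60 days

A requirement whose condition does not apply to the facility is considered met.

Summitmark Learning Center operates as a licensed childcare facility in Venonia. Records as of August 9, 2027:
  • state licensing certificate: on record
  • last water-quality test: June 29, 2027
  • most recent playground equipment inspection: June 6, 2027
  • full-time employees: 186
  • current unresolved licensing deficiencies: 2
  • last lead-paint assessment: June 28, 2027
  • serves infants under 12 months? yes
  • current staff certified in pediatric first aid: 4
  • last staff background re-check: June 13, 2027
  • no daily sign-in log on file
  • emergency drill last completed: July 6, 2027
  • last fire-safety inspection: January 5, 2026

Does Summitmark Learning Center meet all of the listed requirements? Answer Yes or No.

1. playground equipment inspection 64 days ago vs limit 60 → not met
2. state licensing certificate present → met
3. daily sign-in log absent → not met
4. staff certified in pediatric first aid 4 ≥ 3 → met
5. condition 'serves infants under 12 months' holds; unresolved licensing deficiencies 2 > 0 → not met
6. emergency drill 34 days ago vs limit 30 → not met
7. staff background re-check 57 days ago vs limit 60 → met
8. water-quality test 41 days ago vs limit 45 → met
9. fire-safety inspection 581 days ago vs limit 540 → not met
10. lead-paint assessment 42 days ago vs limit 60 → met
Not met: 1, 3, 5, 6, 9

No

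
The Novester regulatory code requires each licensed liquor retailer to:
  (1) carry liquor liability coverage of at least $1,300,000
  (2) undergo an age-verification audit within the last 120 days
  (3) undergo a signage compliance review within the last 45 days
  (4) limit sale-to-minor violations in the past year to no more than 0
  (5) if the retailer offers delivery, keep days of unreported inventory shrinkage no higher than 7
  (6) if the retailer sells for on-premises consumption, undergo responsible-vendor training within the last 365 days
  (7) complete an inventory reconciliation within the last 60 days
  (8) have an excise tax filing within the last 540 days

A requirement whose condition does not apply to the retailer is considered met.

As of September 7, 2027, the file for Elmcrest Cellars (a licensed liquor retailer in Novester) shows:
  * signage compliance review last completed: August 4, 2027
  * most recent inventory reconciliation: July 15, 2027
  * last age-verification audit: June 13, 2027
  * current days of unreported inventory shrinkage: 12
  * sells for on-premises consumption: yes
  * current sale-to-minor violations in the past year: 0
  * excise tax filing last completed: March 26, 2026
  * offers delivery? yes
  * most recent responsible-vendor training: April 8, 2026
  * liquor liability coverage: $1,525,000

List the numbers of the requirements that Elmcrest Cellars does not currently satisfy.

1. liquor liability coverage $1,525,000 ≥ $1,300,000 → met
2. age-verification audit 86 days ago vs limit 120 → met
3. signage compliance review 34 days ago vs limit 45 → met
4. sale-to-minor violations in the past year 0 ≤ 0 → met
5. condition 'offers delivery' holds; days of unreported inventory shrinkage 12 > 7 → not met
6. condition 'sells for on-premises consumption' holds; responsible-vendor training 517 days ago vs limit 365 → not met
7. inventory reconciliation 54 days ago vs limit 60 → met
8. excise tax filing 530 days ago vs limit 540 → met
Not met: 5, 6

5, 6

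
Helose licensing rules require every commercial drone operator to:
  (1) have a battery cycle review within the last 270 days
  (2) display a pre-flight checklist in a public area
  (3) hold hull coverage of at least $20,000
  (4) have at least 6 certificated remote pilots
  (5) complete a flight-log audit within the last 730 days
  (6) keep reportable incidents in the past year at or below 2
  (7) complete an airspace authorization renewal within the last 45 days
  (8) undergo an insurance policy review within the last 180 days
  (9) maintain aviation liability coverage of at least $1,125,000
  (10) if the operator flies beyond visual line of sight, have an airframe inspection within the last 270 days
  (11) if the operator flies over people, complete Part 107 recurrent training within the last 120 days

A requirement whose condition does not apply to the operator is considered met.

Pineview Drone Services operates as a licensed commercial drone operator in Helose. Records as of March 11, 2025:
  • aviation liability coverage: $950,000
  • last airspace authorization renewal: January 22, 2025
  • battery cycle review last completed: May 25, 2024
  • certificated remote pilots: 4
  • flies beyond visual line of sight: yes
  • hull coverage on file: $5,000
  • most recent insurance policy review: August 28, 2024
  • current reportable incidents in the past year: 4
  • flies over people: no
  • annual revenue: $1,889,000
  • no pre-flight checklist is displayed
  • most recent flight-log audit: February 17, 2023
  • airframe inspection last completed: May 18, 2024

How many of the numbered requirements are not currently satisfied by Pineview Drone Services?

10

1. battery cycle review 290 days ago vs limit 270 → not met
2. pre-flight checklist absent → not met
3. hull coverage $5,000 < $20,000 → not met
4. certificated remote pilots 4 < 6 → not met
5. flight-log audit 753 days ago vs limit 730 → not met
6. reportable incidents in the past year 4 > 2 → not met
7. airspace authorization renewal 48 days ago vs limit 45 → not met
8. insurance policy review 195 days ago vs limit 180 → not met
9. aviation liability coverage $950,000 < $1,125,000 → not met
10. condition 'flies beyond visual line of sight' holds; airframe inspection 297 days ago vs limit 270 → not met
11. condition 'flies over people' does not hold → requirement n/a → met
Not met: 10 of 11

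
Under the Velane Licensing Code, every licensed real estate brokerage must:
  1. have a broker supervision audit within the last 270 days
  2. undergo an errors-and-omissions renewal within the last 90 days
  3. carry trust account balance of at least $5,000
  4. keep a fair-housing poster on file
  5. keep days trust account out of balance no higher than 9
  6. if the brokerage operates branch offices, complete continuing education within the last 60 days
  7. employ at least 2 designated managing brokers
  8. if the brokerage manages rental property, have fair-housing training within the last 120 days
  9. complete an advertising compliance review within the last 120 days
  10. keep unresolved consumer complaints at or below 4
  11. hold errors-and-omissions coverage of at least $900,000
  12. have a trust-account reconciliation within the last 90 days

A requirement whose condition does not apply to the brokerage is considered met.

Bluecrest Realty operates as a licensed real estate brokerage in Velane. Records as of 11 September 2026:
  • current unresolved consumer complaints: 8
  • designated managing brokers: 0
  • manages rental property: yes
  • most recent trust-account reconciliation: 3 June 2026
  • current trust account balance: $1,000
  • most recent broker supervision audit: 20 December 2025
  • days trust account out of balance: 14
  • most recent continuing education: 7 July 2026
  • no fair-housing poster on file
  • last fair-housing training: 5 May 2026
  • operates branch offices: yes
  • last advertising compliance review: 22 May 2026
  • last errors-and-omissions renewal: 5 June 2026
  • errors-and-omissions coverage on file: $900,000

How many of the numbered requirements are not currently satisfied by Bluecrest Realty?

9

1. broker supervision audit 265 days ago vs limit 270 → met
2. errors-and-omissions renewal 98 days ago vs limit 90 → not met
3. trust account balance $1,000 < $5,000 → not met
4. fair-housing poster absent → not met
5. days trust account out of balance 14 > 9 → not met
6. condition 'operates branch offices' holds; continuing education 66 days ago vs limit 60 → not met
7. designated managing brokers 0 < 2 → not met
8. condition 'manages rental property' holds; fair-housing training 129 days ago vs limit 120 → not met
9. advertising compliance review 112 days ago vs limit 120 → met
10. unresolved consumer complaints 8 > 4 → not met
11. errors-and-omissions coverage $900,000 ≥ $900,000 → met
12. trust-account reconciliation 100 days ago vs limit 90 → not met
Not met: 9 of 12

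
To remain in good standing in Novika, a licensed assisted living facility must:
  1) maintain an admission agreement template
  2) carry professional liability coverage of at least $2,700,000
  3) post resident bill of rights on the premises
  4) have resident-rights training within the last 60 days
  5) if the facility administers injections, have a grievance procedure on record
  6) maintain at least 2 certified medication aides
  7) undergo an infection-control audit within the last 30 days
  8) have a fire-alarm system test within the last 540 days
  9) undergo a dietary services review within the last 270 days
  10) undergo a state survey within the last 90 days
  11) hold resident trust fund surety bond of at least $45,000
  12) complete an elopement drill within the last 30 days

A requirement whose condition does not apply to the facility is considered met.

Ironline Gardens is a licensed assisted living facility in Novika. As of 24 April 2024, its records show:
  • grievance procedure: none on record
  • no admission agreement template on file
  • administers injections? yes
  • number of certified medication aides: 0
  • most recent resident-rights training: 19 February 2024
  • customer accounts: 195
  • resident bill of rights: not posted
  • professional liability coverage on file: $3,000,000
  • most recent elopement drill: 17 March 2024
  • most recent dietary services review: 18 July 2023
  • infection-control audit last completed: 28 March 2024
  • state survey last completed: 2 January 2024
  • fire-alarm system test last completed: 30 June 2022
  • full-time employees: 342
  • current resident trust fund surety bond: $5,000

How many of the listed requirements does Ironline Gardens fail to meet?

1. admission agreement template absent → not met
2. professional liability coverage $3,000,000 ≥ $2,700,000 → met
3. resident bill of rights absent → not met
4. resident-rights training 65 days ago vs limit 60 → not met
5. condition 'administers injections' holds; grievance procedure absent → not met
6. certified medication aides 0 < 2 → not met
7. infection-control audit 27 days ago vs limit 30 → met
8. fire-alarm system test 664 days ago vs limit 540 → not met
9. dietary services review 281 days ago vs limit 270 → not met
10. state survey 113 days ago vs limit 90 → not met
11. resident trust fund surety bond $5,000 < $45,000 → not met
12. elopement drill 38 days ago vs limit 30 → not met
Not met: 10 of 12

10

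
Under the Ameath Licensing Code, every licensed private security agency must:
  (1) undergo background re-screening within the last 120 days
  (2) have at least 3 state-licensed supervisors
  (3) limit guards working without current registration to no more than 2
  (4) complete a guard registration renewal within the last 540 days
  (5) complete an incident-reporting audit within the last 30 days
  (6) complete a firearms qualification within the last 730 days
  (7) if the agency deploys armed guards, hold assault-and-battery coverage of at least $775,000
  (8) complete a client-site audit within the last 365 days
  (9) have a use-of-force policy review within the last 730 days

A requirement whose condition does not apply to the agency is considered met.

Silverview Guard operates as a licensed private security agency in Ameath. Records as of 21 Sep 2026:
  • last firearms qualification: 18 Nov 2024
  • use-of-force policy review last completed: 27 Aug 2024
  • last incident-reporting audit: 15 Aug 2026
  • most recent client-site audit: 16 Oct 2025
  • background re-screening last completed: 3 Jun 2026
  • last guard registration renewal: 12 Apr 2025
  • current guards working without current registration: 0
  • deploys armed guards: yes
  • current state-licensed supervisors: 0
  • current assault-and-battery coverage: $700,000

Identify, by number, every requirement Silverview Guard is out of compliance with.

2, 5, 7, 9

1. background re-screening 110 days ago vs limit 120 → met
2. state-licensed supervisors 0 < 3 → not met
3. guards working without current registration 0 ≤ 2 → met
4. guard registration renewal 527 days ago vs limit 540 → met
5. incident-reporting audit 37 days ago vs limit 30 → not met
6. firearms qualification 672 days ago vs limit 730 → met
7. condition 'deploys armed guards' holds; assault-and-battery coverage $700,000 < $775,000 → not met
8. client-site audit 340 days ago vs limit 365 → met
9. use-of-force policy review 755 days ago vs limit 730 → not met
Not met: 2, 5, 7, 9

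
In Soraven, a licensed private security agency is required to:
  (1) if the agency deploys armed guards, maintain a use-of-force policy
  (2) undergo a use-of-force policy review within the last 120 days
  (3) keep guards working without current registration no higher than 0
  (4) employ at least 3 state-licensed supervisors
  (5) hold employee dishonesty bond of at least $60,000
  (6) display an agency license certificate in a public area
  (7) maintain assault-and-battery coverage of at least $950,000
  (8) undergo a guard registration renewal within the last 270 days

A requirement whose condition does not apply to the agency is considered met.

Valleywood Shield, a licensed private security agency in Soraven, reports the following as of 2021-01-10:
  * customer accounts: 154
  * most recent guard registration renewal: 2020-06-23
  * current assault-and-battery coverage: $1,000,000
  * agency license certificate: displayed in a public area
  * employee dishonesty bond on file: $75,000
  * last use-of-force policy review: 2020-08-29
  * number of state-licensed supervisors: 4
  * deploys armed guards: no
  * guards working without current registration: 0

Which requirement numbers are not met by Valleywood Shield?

2

1. condition 'deploys armed guards' does not hold → requirement n/a → met
2. use-of-force policy review 134 days ago vs limit 120 → not met
3. guards working without current registration 0 ≤ 0 → met
4. state-licensed supervisors 4 ≥ 3 → met
5. employee dishonesty bond $75,000 ≥ $60,000 → met
6. agency license certificate present → met
7. assault-and-battery coverage $1,000,000 ≥ $950,000 → met
8. guard registration renewal 201 days ago vs limit 270 → met
Not met: 2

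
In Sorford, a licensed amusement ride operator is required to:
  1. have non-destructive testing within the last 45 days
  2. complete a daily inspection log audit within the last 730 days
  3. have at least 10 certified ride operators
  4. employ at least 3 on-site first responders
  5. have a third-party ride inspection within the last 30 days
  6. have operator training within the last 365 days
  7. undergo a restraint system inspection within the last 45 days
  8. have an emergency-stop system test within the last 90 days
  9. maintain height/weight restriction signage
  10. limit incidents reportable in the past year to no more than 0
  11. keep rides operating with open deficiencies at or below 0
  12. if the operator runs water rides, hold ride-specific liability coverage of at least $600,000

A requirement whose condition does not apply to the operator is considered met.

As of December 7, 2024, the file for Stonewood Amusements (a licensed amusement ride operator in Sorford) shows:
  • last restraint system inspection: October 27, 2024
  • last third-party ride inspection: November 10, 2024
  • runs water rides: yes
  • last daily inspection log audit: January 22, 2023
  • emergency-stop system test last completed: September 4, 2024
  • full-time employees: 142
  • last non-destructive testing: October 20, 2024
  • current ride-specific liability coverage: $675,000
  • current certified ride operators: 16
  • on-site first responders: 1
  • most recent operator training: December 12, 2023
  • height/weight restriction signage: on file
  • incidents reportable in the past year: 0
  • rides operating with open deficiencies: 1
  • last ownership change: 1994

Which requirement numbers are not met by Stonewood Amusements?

1, 4, 8, 11

1. non-destructive testing 48 days ago vs limit 45 → not met
2. daily inspection log audit 685 days ago vs limit 730 → met
3. certified ride operators 16 ≥ 10 → met
4. on-site first responders 1 < 3 → not met
5. third-party ride inspection 27 days ago vs limit 30 → met
6. operator training 361 days ago vs limit 365 → met
7. restraint system inspection 41 days ago vs limit 45 → met
8. emergency-stop system test 94 days ago vs limit 90 → not met
9. height/weight restriction signage present → met
10. incidents reportable in the past year 0 ≤ 0 → met
11. rides operating with open deficiencies 1 > 0 → not met
12. condition 'runs water rides' holds; ride-specific liability coverage $675,000 ≥ $600,000 → met
Not met: 1, 4, 8, 11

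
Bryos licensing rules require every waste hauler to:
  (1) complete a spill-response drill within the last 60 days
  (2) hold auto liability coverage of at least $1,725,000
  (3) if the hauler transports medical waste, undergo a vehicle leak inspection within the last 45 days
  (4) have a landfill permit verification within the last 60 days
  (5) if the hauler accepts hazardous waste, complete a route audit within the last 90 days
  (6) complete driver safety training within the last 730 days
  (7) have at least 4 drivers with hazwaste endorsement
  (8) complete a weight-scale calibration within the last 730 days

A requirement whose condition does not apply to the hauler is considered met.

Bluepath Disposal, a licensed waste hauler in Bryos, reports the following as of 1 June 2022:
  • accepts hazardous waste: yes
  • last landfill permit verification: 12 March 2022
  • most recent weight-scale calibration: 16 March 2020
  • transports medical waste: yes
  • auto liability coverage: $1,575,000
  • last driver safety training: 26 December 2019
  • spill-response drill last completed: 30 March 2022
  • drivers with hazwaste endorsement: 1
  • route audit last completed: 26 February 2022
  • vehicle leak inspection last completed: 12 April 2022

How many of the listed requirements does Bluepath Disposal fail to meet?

8

1. spill-response drill 63 days ago vs limit 60 → not met
2. auto liability coverage $1,575,000 < $1,725,000 → not met
3. condition 'transports medical waste' holds; vehicle leak inspection 50 days ago vs limit 45 → not met
4. landfill permit verification 81 days ago vs limit 60 → not met
5. condition 'accepts hazardous waste' holds; route audit 95 days ago vs limit 90 → not met
6. driver safety training 888 days ago vs limit 730 → not met
7. drivers with hazwaste endorsement 1 < 4 → not met
8. weight-scale calibration 807 days ago vs limit 730 → not met
Not met: 8 of 8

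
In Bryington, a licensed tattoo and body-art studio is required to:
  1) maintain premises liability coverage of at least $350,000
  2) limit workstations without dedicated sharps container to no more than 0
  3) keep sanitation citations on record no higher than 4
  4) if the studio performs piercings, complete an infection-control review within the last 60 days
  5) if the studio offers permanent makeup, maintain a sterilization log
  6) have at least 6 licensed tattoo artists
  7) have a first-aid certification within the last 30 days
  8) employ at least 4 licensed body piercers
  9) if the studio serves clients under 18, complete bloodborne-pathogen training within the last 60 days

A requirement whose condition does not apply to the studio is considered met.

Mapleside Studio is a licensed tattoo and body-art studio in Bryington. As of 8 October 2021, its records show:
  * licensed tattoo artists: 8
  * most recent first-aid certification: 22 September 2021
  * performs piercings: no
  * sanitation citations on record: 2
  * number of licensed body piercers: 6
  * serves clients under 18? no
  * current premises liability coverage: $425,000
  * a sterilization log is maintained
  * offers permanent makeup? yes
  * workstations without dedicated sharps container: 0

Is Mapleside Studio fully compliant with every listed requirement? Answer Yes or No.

1. premises liability coverage $425,000 ≥ $350,000 → met
2. workstations without dedicated sharps container 0 ≤ 0 → met
3. sanitation citations on record 2 ≤ 4 → met
4. condition 'performs piercings' does not hold → requirement n/a → met
5. condition 'offers permanent makeup' holds; sterilization log present → met
6. licensed tattoo artists 8 ≥ 6 → met
7. first-aid certification 16 days ago vs limit 30 → met
8. licensed body piercers 6 ≥ 4 → met
9. condition 'serves clients under 18' does not hold → requirement n/a → met
All met.

Yes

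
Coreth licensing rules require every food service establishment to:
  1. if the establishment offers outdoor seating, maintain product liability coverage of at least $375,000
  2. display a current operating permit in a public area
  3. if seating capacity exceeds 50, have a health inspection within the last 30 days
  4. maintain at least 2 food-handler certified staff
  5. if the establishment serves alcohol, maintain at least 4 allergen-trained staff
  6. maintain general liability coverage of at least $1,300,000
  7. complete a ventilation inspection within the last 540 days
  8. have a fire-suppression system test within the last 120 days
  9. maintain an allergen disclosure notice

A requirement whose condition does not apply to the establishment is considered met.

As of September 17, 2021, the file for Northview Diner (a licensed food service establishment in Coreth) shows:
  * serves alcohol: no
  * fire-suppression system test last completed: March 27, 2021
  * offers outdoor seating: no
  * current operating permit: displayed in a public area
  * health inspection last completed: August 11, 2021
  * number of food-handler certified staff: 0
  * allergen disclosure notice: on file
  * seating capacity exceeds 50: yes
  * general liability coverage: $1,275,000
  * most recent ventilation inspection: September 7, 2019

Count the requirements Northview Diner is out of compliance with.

5

1. condition 'offers outdoor seating' does not hold → requirement n/a → met
2. current operating permit present → met
3. condition 'seating capacity exceeds 50' holds; health inspection 37 days ago vs limit 30 → not met
4. food-handler certified staff 0 < 2 → not met
5. condition 'serves alcohol' does not hold → requirement n/a → met
6. general liability coverage $1,275,000 < $1,300,000 → not met
7. ventilation inspection 741 days ago vs limit 540 → not met
8. fire-suppression system test 174 days ago vs limit 120 → not met
9. allergen disclosure notice present → met
Not met: 5 of 9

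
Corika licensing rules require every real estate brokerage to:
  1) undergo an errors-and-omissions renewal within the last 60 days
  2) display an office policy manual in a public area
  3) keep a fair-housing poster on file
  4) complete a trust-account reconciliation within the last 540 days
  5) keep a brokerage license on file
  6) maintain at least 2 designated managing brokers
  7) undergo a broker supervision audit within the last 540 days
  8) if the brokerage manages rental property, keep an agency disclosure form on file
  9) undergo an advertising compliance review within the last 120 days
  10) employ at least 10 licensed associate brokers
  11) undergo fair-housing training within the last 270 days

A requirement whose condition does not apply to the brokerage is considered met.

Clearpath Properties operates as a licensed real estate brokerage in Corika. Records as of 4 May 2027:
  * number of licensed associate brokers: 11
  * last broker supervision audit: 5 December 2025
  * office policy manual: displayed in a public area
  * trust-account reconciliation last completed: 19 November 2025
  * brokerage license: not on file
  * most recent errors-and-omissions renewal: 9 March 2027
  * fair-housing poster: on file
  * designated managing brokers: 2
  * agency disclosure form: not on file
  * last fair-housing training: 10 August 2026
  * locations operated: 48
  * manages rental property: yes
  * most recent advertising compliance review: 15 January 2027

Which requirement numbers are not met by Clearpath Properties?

5, 8

1. errors-and-omissions renewal 56 days ago vs limit 60 → met
2. office policy manual present → met
3. fair-housing poster present → met
4. trust-account reconciliation 531 days ago vs limit 540 → met
5. brokerage license absent → not met
6. designated managing brokers 2 ≥ 2 → met
7. broker supervision audit 515 days ago vs limit 540 → met
8. condition 'manages rental property' holds; agency disclosure form absent → not met
9. advertising compliance review 109 days ago vs limit 120 → met
10. licensed associate brokers 11 ≥ 10 → met
11. fair-housing training 267 days ago vs limit 270 → met
Not met: 5, 8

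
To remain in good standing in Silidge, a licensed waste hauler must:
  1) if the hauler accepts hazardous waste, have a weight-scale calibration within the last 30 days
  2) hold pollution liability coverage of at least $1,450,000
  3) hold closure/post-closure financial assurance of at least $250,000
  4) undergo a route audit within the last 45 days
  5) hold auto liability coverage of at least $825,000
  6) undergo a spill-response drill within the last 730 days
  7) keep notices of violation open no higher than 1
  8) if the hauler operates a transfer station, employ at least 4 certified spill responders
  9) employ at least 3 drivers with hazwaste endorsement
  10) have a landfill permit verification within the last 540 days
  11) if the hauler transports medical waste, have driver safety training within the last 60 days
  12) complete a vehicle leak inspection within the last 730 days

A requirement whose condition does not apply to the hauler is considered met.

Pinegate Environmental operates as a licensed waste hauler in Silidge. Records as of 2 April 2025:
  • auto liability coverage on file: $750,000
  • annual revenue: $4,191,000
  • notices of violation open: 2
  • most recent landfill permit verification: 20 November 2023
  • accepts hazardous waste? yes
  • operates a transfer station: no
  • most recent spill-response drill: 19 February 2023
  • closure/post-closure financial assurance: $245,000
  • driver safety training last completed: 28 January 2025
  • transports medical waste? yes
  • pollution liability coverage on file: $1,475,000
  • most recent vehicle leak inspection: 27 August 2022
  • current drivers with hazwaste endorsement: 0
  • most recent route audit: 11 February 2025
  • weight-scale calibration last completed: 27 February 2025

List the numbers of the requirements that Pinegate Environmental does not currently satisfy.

1. condition 'accepts hazardous waste' holds; weight-scale calibration 34 days ago vs limit 30 → not met
2. pollution liability coverage $1,475,000 ≥ $1,450,000 → met
3. closure/post-closure financial assurance $245,000 < $250,000 → not met
4. route audit 50 days ago vs limit 45 → not met
5. auto liability coverage $750,000 < $825,000 → not met
6. spill-response drill 773 days ago vs limit 730 → not met
7. notices of violation open 2 > 1 → not met
8. condition 'operates a transfer station' does not hold → requirement n/a → met
9. drivers with hazwaste endorsement 0 < 3 → not met
10. landfill permit verification 499 days ago vs limit 540 → met
11. condition 'transports medical waste' holds; driver safety training 64 days ago vs limit 60 → not met
12. vehicle leak inspection 949 days ago vs limit 730 → not met
Not met: 1, 3, 4, 5, 6, 7, 9, 11, 12

1, 3, 4, 5, 6, 7, 9, 11, 12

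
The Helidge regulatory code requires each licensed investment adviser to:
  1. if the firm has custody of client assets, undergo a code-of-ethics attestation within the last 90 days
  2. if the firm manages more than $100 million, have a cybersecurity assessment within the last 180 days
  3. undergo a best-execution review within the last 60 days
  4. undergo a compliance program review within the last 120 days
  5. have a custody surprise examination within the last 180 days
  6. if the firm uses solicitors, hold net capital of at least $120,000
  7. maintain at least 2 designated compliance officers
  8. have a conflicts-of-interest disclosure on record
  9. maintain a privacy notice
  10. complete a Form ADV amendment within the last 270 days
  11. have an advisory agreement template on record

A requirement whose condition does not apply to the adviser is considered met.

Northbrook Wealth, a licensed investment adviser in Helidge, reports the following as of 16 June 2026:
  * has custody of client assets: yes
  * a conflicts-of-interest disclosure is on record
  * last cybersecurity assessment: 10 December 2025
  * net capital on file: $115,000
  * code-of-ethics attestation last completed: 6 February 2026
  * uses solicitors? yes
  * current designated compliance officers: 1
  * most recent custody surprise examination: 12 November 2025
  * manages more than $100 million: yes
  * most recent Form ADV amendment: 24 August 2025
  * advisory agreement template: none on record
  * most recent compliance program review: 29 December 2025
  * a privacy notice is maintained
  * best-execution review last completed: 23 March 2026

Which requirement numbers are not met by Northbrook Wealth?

1, 2, 3, 4, 5, 6, 7, 10, 11

1. condition 'has custody of client assets' holds; code-of-ethics attestation 130 days ago vs limit 90 → not met
2. condition 'manages more than $100 million' holds; cybersecurity assessment 188 days ago vs limit 180 → not met
3. best-execution review 85 days ago vs limit 60 → not met
4. compliance program review 169 days ago vs limit 120 → not met
5. custody surprise examination 216 days ago vs limit 180 → not met
6. condition 'uses solicitors' holds; net capital $115,000 < $120,000 → not met
7. designated compliance officers 1 < 2 → not met
8. conflicts-of-interest disclosure present → met
9. privacy notice present → met
10. Form ADV amendment 296 days ago vs limit 270 → not met
11. advisory agreement template absent → not met
Not met: 1, 2, 3, 4, 5, 6, 7, 10, 11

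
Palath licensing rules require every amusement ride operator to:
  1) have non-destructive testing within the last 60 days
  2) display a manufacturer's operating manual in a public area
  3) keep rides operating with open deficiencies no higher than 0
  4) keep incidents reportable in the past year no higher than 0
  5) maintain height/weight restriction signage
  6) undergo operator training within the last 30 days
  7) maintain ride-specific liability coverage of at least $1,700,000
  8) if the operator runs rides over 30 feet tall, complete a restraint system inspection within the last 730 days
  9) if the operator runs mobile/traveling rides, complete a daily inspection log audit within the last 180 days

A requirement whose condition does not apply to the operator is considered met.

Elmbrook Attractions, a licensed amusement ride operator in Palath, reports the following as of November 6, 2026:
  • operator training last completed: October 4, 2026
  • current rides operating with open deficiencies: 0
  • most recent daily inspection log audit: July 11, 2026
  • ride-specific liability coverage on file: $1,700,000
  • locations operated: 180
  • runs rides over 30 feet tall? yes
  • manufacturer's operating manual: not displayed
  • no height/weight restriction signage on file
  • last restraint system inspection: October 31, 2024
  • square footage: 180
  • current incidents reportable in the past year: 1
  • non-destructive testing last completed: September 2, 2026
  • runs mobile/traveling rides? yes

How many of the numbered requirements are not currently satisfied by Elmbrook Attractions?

1. non-destructive testing 65 days ago vs limit 60 → not met
2. manufacturer's operating manual absent → not met
3. rides operating with open deficiencies 0 ≤ 0 → met
4. incidents reportable in the past year 1 > 0 → not met
5. height/weight restriction signage absent → not met
6. operator training 33 days ago vs limit 30 → not met
7. ride-specific liability coverage $1,700,000 ≥ $1,700,000 → met
8. condition 'runs rides over 30 feet tall' holds; restraint system inspection 736 days ago vs limit 730 → not met
9. condition 'runs mobile/traveling rides' holds; daily inspection log audit 118 days ago vs limit 180 → met
Not met: 6 of 9

6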